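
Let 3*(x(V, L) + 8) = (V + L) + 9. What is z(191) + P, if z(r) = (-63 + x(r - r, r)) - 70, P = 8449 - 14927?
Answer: -19657/3 ≈ -6552.3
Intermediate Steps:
x(V, L) = -5 + L/3 + V/3 (x(V, L) = -8 + ((V + L) + 9)/3 = -8 + ((L + V) + 9)/3 = -8 + (9 + L + V)/3 = -8 + (3 + L/3 + V/3) = -5 + L/3 + V/3)
P = -6478
z(r) = -138 + r/3 (z(r) = (-63 + (-5 + r/3 + (r - r)/3)) - 70 = (-63 + (-5 + r/3 + (⅓)*0)) - 70 = (-63 + (-5 + r/3 + 0)) - 70 = (-63 + (-5 + r/3)) - 70 = (-68 + r/3) - 70 = -138 + r/3)
z(191) + P = (-138 + (⅓)*191) - 6478 = (-138 + 191/3) - 6478 = -223/3 - 6478 = -19657/3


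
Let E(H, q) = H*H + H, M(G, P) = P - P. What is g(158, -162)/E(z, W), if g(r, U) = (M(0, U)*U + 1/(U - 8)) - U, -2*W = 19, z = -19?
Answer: 27539/58140 ≈ 0.47367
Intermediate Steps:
M(G, P) = 0
W = -19/2 (W = -½*19 = -19/2 ≈ -9.5000)
E(H, q) = H + H² (E(H, q) = H² + H = H + H²)
g(r, U) = 1/(-8 + U) - U (g(r, U) = (0*U + 1/(U - 8)) - U = (0 + 1/(-8 + U)) - U = 1/(-8 + U) - U)
g(158, -162)/E(z, W) = ((1 - 1*(-162)² + 8*(-162))/(-8 - 162))/((-19*(1 - 19))) = ((1 - 1*26244 - 1296)/(-170))/((-19*(-18))) = -(1 - 26244 - 1296)/170/342 = -1/170*(-27539)*(1/342) = (27539/170)*(1/342) = 27539/58140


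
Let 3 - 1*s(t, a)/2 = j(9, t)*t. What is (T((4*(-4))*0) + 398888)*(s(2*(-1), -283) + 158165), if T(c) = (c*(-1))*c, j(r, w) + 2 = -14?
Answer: 63066985016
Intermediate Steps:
j(r, w) = -16 (j(r, w) = -2 - 14 = -16)
T(c) = -c² (T(c) = (-c)*c = -c²)
s(t, a) = 6 + 32*t (s(t, a) = 6 - (-32)*t = 6 + 32*t)
(T((4*(-4))*0) + 398888)*(s(2*(-1), -283) + 158165) = (-((4*(-4))*0)² + 398888)*((6 + 32*(2*(-1))) + 158165) = (-(-16*0)² + 398888)*((6 + 32*(-2)) + 158165) = (-1*0² + 398888)*((6 - 64) + 158165) = (-1*0 + 398888)*(-58 + 158165) = (0 + 398888)*158107 = 398888*158107 = 63066985016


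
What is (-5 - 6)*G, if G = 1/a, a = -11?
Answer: 1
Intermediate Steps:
G = -1/11 (G = 1/(-11) = -1/11 ≈ -0.090909)
(-5 - 6)*G = (-5 - 6)*(-1/11) = -11*(-1/11) = 1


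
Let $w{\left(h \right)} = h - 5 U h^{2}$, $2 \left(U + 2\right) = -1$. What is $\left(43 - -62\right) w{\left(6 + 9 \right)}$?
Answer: $\frac{593775}{2} \approx 2.9689 \cdot 10^{5}$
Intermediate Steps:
$U = - \frac{5}{2}$ ($U = -2 + \frac{1}{2} \left(-1\right) = -2 - \frac{1}{2} = - \frac{5}{2} \approx -2.5$)
$w{\left(h \right)} = h + \frac{25 h^{2}}{2}$ ($w{\left(h \right)} = h - 5 \left(- \frac{5 h^{2}}{2}\right) = h + \frac{25 h^{2}}{2}$)
$\left(43 - -62\right) w{\left(6 + 9 \right)} = \left(43 - -62\right) \frac{\left(6 + 9\right) \left(2 + 25 \left(6 + 9\right)\right)}{2} = \left(43 + 62\right) \frac{1}{2} \cdot 15 \left(2 + 25 \cdot 15\right) = 105 \cdot \frac{1}{2} \cdot 15 \left(2 + 375\right) = 105 \cdot \frac{1}{2} \cdot 15 \cdot 377 = 105 \cdot \frac{5655}{2} = \frac{593775}{2}$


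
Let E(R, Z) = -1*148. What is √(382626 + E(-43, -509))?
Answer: 31*√398 ≈ 618.45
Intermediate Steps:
E(R, Z) = -148
√(382626 + E(-43, -509)) = √(382626 - 148) = √382478 = 31*√398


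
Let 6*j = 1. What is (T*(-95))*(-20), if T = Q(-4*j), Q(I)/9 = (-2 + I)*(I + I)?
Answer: 60800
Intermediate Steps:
j = 1/6 (j = (1/6)*1 = 1/6 ≈ 0.16667)
Q(I) = 18*I*(-2 + I) (Q(I) = 9*((-2 + I)*(I + I)) = 9*((-2 + I)*(2*I)) = 9*(2*I*(-2 + I)) = 18*I*(-2 + I))
T = 32 (T = 18*(-4*1/6)*(-2 - 4*1/6) = 18*(-2/3)*(-2 - 2/3) = 18*(-2/3)*(-8/3) = 32)
(T*(-95))*(-20) = (32*(-95))*(-20) = -3040*(-20) = 60800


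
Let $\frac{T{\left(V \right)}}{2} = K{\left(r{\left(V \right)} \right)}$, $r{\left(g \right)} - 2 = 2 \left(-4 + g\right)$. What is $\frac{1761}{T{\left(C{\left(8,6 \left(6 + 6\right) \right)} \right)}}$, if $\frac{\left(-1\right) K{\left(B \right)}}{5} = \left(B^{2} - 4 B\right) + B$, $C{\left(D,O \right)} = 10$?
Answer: $- \frac{1761}{1540} \approx -1.1435$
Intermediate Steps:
$r{\left(g \right)} = -6 + 2 g$ ($r{\left(g \right)} = 2 + 2 \left(-4 + g\right) = 2 + \left(-8 + 2 g\right) = -6 + 2 g$)
$K{\left(B \right)} = - 5 B^{2} + 15 B$ ($K{\left(B \right)} = - 5 \left(\left(B^{2} - 4 B\right) + B\right) = - 5 \left(B^{2} - 3 B\right) = - 5 B^{2} + 15 B$)
$T{\left(V \right)} = 10 \left(-6 + 2 V\right) \left(9 - 2 V\right)$ ($T{\left(V \right)} = 2 \cdot 5 \left(-6 + 2 V\right) \left(3 - \left(-6 + 2 V\right)\right) = 2 \cdot 5 \left(-6 + 2 V\right) \left(9 - 2 V\right) = 10 \left(-6 + 2 V\right) \left(9 - 2 V\right)$)
$\frac{1761}{T{\left(C{\left(8,6 \left(6 + 6\right) \right)} \right)}} = \frac{1761}{-540 - 40 \cdot 10^{2} + 300 \cdot 10} = \frac{1761}{-540 - 4000 + 3000} = \frac{1761}{-1540} = 1761 \left(- \frac{1}{1540}\right) = - \frac{1761}{1540}$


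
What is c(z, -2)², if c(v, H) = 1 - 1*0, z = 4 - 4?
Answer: 1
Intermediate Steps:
z = 0
c(v, H) = 1 (c(v, H) = 1 + 0 = 1)
c(z, -2)² = 1² = 1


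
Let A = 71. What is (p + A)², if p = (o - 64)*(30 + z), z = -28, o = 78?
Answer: 9801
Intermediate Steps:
p = 28 (p = (78 - 64)*(30 - 28) = 14*2 = 28)
(p + A)² = (28 + 71)² = 99² = 9801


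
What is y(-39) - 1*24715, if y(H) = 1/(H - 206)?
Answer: -6055176/245 ≈ -24715.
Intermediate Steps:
y(H) = 1/(-206 + H)
y(-39) - 1*24715 = 1/(-206 - 39) - 1*24715 = 1/(-245) - 24715 = -1/245 - 24715 = -6055176/245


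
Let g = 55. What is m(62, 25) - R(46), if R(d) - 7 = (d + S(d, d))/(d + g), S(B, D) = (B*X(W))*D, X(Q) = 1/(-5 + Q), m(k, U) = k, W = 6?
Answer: 3393/101 ≈ 33.594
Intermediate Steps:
S(B, D) = B*D (S(B, D) = (B/(-5 + 6))*D = (B/1)*D = (B*1)*D = B*D)
R(d) = 7 + (d + d**2)/(55 + d) (R(d) = 7 + (d + d*d)/(d + 55) = 7 + (d + d**2)/(55 + d))
m(62, 25) - R(46) = 62 - (385 + 46**2 + 8*46)/(55 + 46) = 62 - (385 + 2116 + 368)/101 = 62 - 2869/101 = 3393/101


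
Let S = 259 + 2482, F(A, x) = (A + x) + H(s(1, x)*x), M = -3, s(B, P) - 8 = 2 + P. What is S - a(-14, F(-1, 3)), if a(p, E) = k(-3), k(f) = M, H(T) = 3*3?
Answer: 2744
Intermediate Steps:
s(B, P) = 10 + P (s(B, P) = 8 + (2 + P) = 10 + P)
H(T) = 9
F(A, x) = 9 + A + x (F(A, x) = (A + x) + 9 = 9 + A + x)
k(f) = -3
S = 2741
a(p, E) = -3
S - a(-14, F(-1, 3)) = 2741 - 1*(-3) = 2741 + 3 = 2744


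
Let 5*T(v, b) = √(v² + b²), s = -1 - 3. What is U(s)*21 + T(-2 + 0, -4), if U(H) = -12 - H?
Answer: -168 + 2*√5/5 ≈ -167.11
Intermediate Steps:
s = -4
T(v, b) = √(b² + v²)/5 (T(v, b) = √(v² + b²)/5 = √(b² + v²)/5)
U(s)*21 + T(-2 + 0, -4) = (-12 - 1*(-4))*21 + √((-4)² + (-2 + 0)²)/5 = (-12 + 4)*21 + √(16 + (-2)²)/5 = -8*21 + √(16 + 4)/5 = -168 + √20/5 = -168 + (2*√5)/5 = -168 + 2*√5/5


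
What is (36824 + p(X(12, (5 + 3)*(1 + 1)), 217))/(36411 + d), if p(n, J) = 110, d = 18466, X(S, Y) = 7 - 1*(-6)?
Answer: 36934/54877 ≈ 0.67303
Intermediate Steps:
X(S, Y) = 13 (X(S, Y) = 7 + 6 = 13)
(36824 + p(X(12, (5 + 3)*(1 + 1)), 217))/(36411 + d) = (36824 + 110)/(36411 + 18466) = 36934/54877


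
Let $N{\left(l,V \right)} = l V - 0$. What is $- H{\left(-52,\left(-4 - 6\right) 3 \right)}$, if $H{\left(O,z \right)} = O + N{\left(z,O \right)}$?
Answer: $-1508$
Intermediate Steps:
$N{\left(l,V \right)} = V l$ ($N{\left(l,V \right)} = V l + \left(-6 + 6\right) = V l + 0 = V l$)
$H{\left(O,z \right)} = O + O z$
$- H{\left(-52,\left(-4 - 6\right) 3 \right)} = - \left(-52\right) \left(1 + \left(-4 - 6\right) 3\right) = - \left(-52\right) \left(1 - 30\right) = - \left(-52\right) \left(-29\right) = \left(-1\right) 1508 = -1508$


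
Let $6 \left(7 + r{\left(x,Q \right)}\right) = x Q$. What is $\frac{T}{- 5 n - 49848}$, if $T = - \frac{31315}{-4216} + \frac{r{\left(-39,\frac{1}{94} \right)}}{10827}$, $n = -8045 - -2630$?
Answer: $- \frac{5311277323}{16285668425064} \approx -0.00032613$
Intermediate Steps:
$n = -5415$ ($n = -8045 + 2630 = -5415$)
$r{\left(x,Q \right)} = -7 + \frac{Q x}{6}$ ($r{\left(x,Q \right)} = -7 + \frac{x Q}{6} = -7 + \frac{Q x}{6}$)
$T = \frac{5311277323}{715130568}$ ($T = - \frac{31315}{-4216} + \frac{-7 + \frac{1}{6} \cdot \frac{1}{94} \left(-39\right)}{10827} = \left(-31315\right) \left(- \frac{1}{4216}\right) + \left(-7 + \frac{1}{6} \cdot \frac{1}{94} \left(-39\right)\right) \frac{1}{10827} = \frac{31315}{4216} + \left(-7 - \frac{13}{188}\right) \frac{1}{10827} = \frac{31315}{4216} - \frac{443}{678492} = \frac{5311277323}{715130568} \approx 7.427$)
$\frac{T}{- 5 n - 49848} = \frac{5311277323}{715130568 \left(\left(-5\right) \left(-5415\right) - 49848\right)} = \frac{5311277323}{715130568 \left(27075 - 49848\right)} = \frac{5311277323}{715130568 \left(-22773\right)} = \frac{5311277323}{715130568} \left(- \frac{1}{22773}\right) = - \frac{5311277323}{16285668425064}$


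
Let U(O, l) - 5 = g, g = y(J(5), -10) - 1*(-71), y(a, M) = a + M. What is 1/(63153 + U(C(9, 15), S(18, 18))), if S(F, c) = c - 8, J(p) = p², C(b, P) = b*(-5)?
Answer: 1/63244 ≈ 1.5812e-5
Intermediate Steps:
C(b, P) = -5*b
S(F, c) = -8 + c
y(a, M) = M + a
g = 86 (g = (-10 + 5²) - 1*(-71) = (-10 + 25) + 71 = 15 + 71 = 86)
U(O, l) = 91 (U(O, l) = 5 + 86 = 91)
1/(63153 + U(C(9, 15), S(18, 18))) = 1/(63153 + 91) = 1/63244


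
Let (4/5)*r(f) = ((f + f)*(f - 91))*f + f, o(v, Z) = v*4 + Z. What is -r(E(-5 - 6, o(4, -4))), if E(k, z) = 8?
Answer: 13270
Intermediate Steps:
o(v, Z) = Z + 4*v (o(v, Z) = 4*v + Z = Z + 4*v)
r(f) = 5*f/4 + 5*f**2*(-91 + f)/2 (r(f) = 5*(((f + f)*(f - 91))*f + f)/4 = 5*(((2*f)*(-91 + f))*f + f)/4 = 5*((2*f*(-91 + f))*f + f)/4 = 5*(2*f**2*(-91 + f) + f)/4 = 5*(f + 2*f**2*(-91 + f))/4 = 5*f/4 + 5*f**2*(-91 + f)/2)
-r(E(-5 - 6, o(4, -4))) = -5*8*(1 - 182*8 + 2*8**2)/4 = -5*8*(1 - 1456 + 2*64)/4 = -5*8*(1 - 1456 + 128)/4 = -5*8*(-1327)/4 = -1*(-13270) = 13270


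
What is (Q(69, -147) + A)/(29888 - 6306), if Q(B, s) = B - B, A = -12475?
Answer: -12475/23582 ≈ -0.52901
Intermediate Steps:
Q(B, s) = 0
(Q(69, -147) + A)/(29888 - 6306) = (0 - 12475)/(29888 - 6306) = -12475/23582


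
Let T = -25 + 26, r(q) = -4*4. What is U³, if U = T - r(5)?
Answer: 4913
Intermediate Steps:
r(q) = -16
T = 1
U = 17 (U = 1 - 1*(-16) = 1 + 16 = 17)
U³ = 17³ = 4913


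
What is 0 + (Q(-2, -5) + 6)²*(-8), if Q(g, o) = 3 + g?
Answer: -392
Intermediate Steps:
0 + (Q(-2, -5) + 6)²*(-8) = 0 + ((3 - 2) + 6)²*(-8) = 0 + (1 + 6)²*(-8) = 0 + 7²*(-8) = 0 + 49*(-8) = 0 - 392 = -392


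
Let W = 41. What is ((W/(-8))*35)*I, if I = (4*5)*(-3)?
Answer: 21525/2 ≈ 10763.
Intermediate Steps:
I = -60 (I = 20*(-3) = -60)
((W/(-8))*35)*I = ((41/(-8))*35)*(-60) = ((41*(-1/8))*35)*(-60) = -41/8*35*(-60) = -1435/8*(-60) = 21525/2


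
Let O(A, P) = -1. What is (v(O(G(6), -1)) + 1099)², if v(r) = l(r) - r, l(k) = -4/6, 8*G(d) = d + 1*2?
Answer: 10876804/9 ≈ 1.2085e+6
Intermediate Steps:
G(d) = ¼ + d/8 (G(d) = (d + 1*2)/8 = (d + 2)/8 = (2 + d)/8 = ¼ + d/8)
l(k) = -⅔ (l(k) = -4*⅙ = -⅔)
v(r) = -⅔ - r
(v(O(G(6), -1)) + 1099)² = ((-⅔ - 1*(-1)) + 1099)² = ((-⅔ + 1) + 1099)² = (⅓ + 1099)² = (3298/3)² = 10876804/9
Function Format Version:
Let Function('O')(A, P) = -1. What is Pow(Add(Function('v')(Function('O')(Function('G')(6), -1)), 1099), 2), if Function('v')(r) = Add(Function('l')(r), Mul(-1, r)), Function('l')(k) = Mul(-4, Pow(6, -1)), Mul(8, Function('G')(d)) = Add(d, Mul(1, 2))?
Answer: Rational(10876804, 9) ≈ 1.2085e+6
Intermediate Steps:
Function('G')(d) = Add(Rational(1, 4), Mul(Rational(1, 8), d)) (Function('G')(d) = Mul(Rational(1, 8), Add(d, Mul(1, 2))) = Mul(Rational(1, 8), Add(d, 2)) = Mul(Rational(1, 8), Add(2, d)) = Add(Rational(1, 4), Mul(Rational(1, 8), d)))
Function('l')(k) = Rational(-2, 3) (Function('l')(k) = Mul(-4, Rational(1, 6)) = Rational(-2, 3))
Function('v')(r) = Add(Rational(-2, 3), Mul(-1, r))
Pow(Add(Function('v')(Function('O')(Function('G')(6), -1)), 1099), 2) = Pow(Add(Add(Rational(-2, 3), Mul(-1, -1)), 1099), 2) = Pow(Add(Add(Rational(-2, 3), 1), 1099), 2) = Pow(Add(Rational(1, 3), 1099), 2) = Pow(Rational(3298, 3), 2) = Rational(10876804, 9)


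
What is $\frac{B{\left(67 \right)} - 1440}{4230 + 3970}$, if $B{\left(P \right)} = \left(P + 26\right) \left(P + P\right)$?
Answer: $\frac{5511}{4100} \approx 1.3441$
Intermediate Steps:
$B{\left(P \right)} = 2 P \left(26 + P\right)$ ($B{\left(P \right)} = \left(26 + P\right) 2 P = 2 P \left(26 + P\right)$)
$\frac{B{\left(67 \right)} - 1440}{4230 + 3970} = \frac{2 \cdot 67 \left(26 + 67\right) - 1440}{4230 + 3970} = \frac{2 \cdot 67 \cdot 93 - 1440}{8200} = \left(12462 - 1440\right) \frac{1}{8200} = 11022 \cdot \frac{1}{8200} = \frac{5511}{4100}$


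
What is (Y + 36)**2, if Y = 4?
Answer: 1600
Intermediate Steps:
(Y + 36)**2 = (4 + 36)**2 = 40**2 = 1600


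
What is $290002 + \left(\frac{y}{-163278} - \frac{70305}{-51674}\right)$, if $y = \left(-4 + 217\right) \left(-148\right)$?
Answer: $\frac{407804320094285}{1406204562} \approx 2.9 \cdot 10^{5}$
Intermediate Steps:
$y = -31524$ ($y = 213 \left(-148\right) = -31524$)
$290002 + \left(\frac{y}{-163278} - \frac{70305}{-51674}\right) = 290002 - \left(- \frac{70305}{51674} - \frac{5254}{27213}\right) = 290002 - - \frac{2184705161}{1406204562} = 290002 + \left(\frac{5254}{27213} + \frac{70305}{51674}\right) = 290002 + \frac{2184705161}{1406204562} = \frac{407804320094285}{1406204562}$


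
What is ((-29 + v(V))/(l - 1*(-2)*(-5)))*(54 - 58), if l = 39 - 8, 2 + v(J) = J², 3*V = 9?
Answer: 88/21 ≈ 4.1905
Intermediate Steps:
V = 3 (V = (⅓)*9 = 3)
v(J) = -2 + J²
l = 31
((-29 + v(V))/(l - 1*(-2)*(-5)))*(54 - 58) = ((-29 + (-2 + 3²))/(31 - 1*(-2)*(-5)))*(54 - 58) = ((-29 + (-2 + 9))/(31 + 2*(-5)))*(-4) = ((-29 + 7)/(31 - 10))*(-4) = -22/21*(-4) = 88/21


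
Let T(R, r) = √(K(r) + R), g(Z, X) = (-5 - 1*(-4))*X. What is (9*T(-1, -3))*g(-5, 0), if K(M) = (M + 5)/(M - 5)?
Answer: 0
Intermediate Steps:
g(Z, X) = -X (g(Z, X) = (-5 + 4)*X = -X)
K(M) = (5 + M)/(-5 + M)
T(R, r) = √(R + (5 + r)/(-5 + r)) (T(R, r) = √((5 + r)/(-5 + r) + R) = √(R + (5 + r)/(-5 + r)))
(9*T(-1, -3))*g(-5, 0) = (9*√((5 - 3 - (-5 - 3))/(-5 - 3)))*(-1*0) = (9*√((5 - 3 - 1*(-8))/(-8)))*0 = (9*√(-(5 - 3 + 8)/8))*0 = (9*√(-⅛*10))*0 = (9*√(-5/4))*0 = (9*(I*√5/2))*0 = (9*I*√5/2)*0 = 0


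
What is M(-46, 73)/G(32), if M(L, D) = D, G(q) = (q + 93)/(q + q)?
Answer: 4672/125 ≈ 37.376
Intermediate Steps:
G(q) = (93 + q)/(2*q) (G(q) = (93 + q)/((2*q)) = (93 + q)*(1/(2*q)) = (93 + q)/(2*q))
M(-46, 73)/G(32) = 73/(((1/2)*(93 + 32)/32)) = 73/(((1/2)*(1/32)*125)) = 73/(125/64) = 73*(64/125) = 4672/125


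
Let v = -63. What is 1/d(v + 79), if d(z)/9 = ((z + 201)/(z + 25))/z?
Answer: 656/1953 ≈ 0.33589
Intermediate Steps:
d(z) = 9*(201 + z)/(z*(25 + z)) (d(z) = 9*(((z + 201)/(z + 25))/z) = 9*(((201 + z)/(25 + z))/z) = 9*((201 + z)/(z*(25 + z))) = 9*(201 + z)/(z*(25 + z)))
1/d(v + 79) = 1/(9*(201 + (-63 + 79))/((-63 + 79)*(25 + (-63 + 79)))) = 1/(9*(201 + 16)/(16*(25 + 16))) = 1/(9*(1/16)*217/41) = 1/(9*(1/16)*(1/41)*217) = 1/(1953/656) = 656/1953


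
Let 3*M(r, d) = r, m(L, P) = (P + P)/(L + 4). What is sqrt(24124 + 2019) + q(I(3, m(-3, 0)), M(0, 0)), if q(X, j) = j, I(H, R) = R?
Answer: sqrt(26143) ≈ 161.69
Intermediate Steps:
m(L, P) = 2*P/(4 + L) (m(L, P) = (2*P)/(4 + L) = 2*P/(4 + L))
M(r, d) = r/3
sqrt(24124 + 2019) + q(I(3, m(-3, 0)), M(0, 0)) = sqrt(24124 + 2019) + (1/3)*0 = sqrt(26143) + 0 = sqrt(26143)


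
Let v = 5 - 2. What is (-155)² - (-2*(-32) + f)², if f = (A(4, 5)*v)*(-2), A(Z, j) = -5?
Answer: 15189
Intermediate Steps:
v = 3
f = 30 (f = -5*3*(-2) = -15*(-2) = 30)
(-155)² - (-2*(-32) + f)² = (-155)² - (-2*(-32) + 30)² = 24025 - (64 + 30)² = 24025 - 1*94² = 24025 - 1*8836 = 24025 - 8836 = 15189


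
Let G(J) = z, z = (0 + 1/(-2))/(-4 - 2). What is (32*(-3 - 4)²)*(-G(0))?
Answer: -392/3 ≈ -130.67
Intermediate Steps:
z = 1/12 (z = (0 - ½)/(-6) = -½*(-⅙) = 1/12 ≈ 0.083333)
G(J) = 1/12
(32*(-3 - 4)²)*(-G(0)) = (32*(-3 - 4)²)*(-1*1/12) = (32*(-7)²)*(-1/12) = (32*49)*(-1/12) = 1568*(-1/12) = -392/3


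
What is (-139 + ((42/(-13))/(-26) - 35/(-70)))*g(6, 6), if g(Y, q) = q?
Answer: -140313/169 ≈ -830.25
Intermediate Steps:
(-139 + ((42/(-13))/(-26) - 35/(-70)))*g(6, 6) = (-139 + ((42/(-13))/(-26) - 35/(-70)))*6 = (-139 + ((42*(-1/13))*(-1/26) - 35*(-1/70)))*6 = (-139 + (-42/13*(-1/26) + ½))*6 = (-139 + (21/169 + ½))*6 = (-139 + 211/338)*6 = -46771/338*6 = -140313/169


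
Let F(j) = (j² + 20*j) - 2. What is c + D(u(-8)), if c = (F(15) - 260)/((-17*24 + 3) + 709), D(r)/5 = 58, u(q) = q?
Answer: 88423/304 ≈ 290.87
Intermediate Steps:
D(r) = 290 (D(r) = 5*58 = 290)
F(j) = -2 + j² + 20*j
c = 263/304 (c = ((-2 + 15² + 20*15) - 260)/((-17*24 + 3) + 709) = ((-2 + 225 + 300) - 260)/((-408 + 3) + 709) = (523 - 260)/(-405 + 709) = 263/304 ≈ 0.86513)
c + D(u(-8)) = 263/304 + 290 = 88423/304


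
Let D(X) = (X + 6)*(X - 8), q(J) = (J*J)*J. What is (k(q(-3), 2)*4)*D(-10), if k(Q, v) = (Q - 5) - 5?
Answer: -10656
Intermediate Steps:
q(J) = J³ (q(J) = J²*J = J³)
D(X) = (-8 + X)*(6 + X) (D(X) = (6 + X)*(-8 + X) = (-8 + X)*(6 + X))
k(Q, v) = -10 + Q (k(Q, v) = (-5 + Q) - 5 = -10 + Q)
(k(q(-3), 2)*4)*D(-10) = ((-10 + (-3)³)*4)*(-48 + (-10)² - 2*(-10)) = ((-10 - 27)*4)*(-48 + 100 + 20) = -37*4*72 = -148*72 = -10656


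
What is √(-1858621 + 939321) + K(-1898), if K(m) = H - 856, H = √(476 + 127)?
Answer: -856 + 3*√67 + 10*I*√9193 ≈ -831.44 + 958.8*I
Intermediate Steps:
H = 3*√67 (H = √603 = 3*√67 ≈ 24.556)
K(m) = -856 + 3*√67 (K(m) = 3*√67 - 856 = -856 + 3*√67)
√(-1858621 + 939321) + K(-1898) = √(-1858621 + 939321) + (-856 + 3*√67) = √(-919300) + (-856 + 3*√67) = 10*I*√9193 + (-856 + 3*√67) = -856 + 3*√67 + 10*I*√9193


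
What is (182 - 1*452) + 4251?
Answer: 3981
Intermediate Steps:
(182 - 1*452) + 4251 = (182 - 452) + 4251 = -270 + 4251 = 3981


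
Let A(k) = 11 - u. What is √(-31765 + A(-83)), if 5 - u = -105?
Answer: 2*I*√7966 ≈ 178.5*I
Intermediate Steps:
u = 110 (u = 5 - 1*(-105) = 5 + 105 = 110)
A(k) = -99 (A(k) = 11 - 1*110 = 11 - 110 = -99)
√(-31765 + A(-83)) = √(-31765 - 99) = √(-31864) = 2*I*√7966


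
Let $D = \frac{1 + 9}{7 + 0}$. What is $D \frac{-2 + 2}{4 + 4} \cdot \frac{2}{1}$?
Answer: $0$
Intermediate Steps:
$D = \frac{10}{7} \approx 1.4286$
$D \frac{-2 + 2}{4 + 4} \cdot \frac{2}{1} = \frac{10 \frac{-2 + 2}{4 + 4}}{7} \cdot \frac{2}{1} = \frac{10 \cdot \frac{0}{8}}{7} \cdot 2 \cdot 1 = \frac{10 \cdot 0 \cdot \frac{1}{8}}{7} \cdot 2 = \frac{10}{7} \cdot 0 \cdot 2 = 0 \cdot 2 = 0$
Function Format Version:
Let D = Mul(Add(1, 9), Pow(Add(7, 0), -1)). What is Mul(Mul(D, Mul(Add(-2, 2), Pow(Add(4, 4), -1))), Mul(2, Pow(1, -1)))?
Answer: 0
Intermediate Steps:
D = Rational(10, 7) (D = Mul(10, Pow(7, -1)) = Mul(10, Rational(1, 7)) = Rational(10, 7) ≈ 1.4286)
Mul(Mul(D, Mul(Add(-2, 2), Pow(Add(4, 4), -1))), Mul(2, Pow(1, -1))) = Mul(Mul(Rational(10, 7), Mul(Add(-2, 2), Pow(Add(4, 4), -1))), Mul(2, Pow(1, -1))) = Mul(Mul(Rational(10, 7), Mul(0, Pow(8, -1))), Mul(2, 1)) = Mul(Mul(Rational(10, 7), Mul(0, Rational(1, 8))), 2) = Mul(Mul(Rational(10, 7), 0), 2) = Mul(0, 2) = 0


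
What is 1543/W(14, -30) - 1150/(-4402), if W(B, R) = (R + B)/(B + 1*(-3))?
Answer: -37348373/35216 ≈ -1060.6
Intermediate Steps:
W(B, R) = (B + R)/(-3 + B) (W(B, R) = (B + R)/(B - 3) = (B + R)/(-3 + B))
1543/W(14, -30) - 1150/(-4402) = 1543/(((14 - 30)/(-3 + 14))) - 1150/(-4402) = 1543/((-16/11)) - 1150*(-1/4402) = 1543/(((1/11)*(-16))) + 575/2201 = 1543/(-16/11) + 575/2201 = 1543*(-11/16) + 575/2201 = -16973/16 + 575/2201 = -37348373/35216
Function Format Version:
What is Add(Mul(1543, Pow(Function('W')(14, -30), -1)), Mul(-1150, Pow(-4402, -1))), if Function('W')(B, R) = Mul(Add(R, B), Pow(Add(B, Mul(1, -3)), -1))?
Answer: Rational(-37348373, 35216) ≈ -1060.6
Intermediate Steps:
Function('W')(B, R) = Mul(Pow(Add(-3, B), -1), Add(B, R)) (Function('W')(B, R) = Mul(Add(B, R), Pow(Add(B, -3), -1)) = Mul(Add(B, R), Pow(Add(-3, B), -1)) = Mul(Pow(Add(-3, B), -1), Add(B, R)))
Add(Mul(1543, Pow(Function('W')(14, -30), -1)), Mul(-1150, Pow(-4402, -1))) = Add(Mul(1543, Pow(Mul(Pow(Add(-3, 14), -1), Add(14, -30)), -1)), Mul(-1150, Pow(-4402, -1))) = Add(Mul(1543, Pow(Mul(Pow(11, -1), -16), -1)), Mul(-1150, Rational(-1, 4402))) = Add(Mul(1543, Pow(Mul(Rational(1, 11), -16), -1)), Rational(575, 2201)) = Add(Mul(1543, Pow(Rational(-16, 11), -1)), Rational(575, 2201)) = Add(Mul(1543, Rational(-11, 16)), Rational(575, 2201)) = Add(Rational(-16973, 16), Rational(575, 2201)) = Rational(-37348373, 35216)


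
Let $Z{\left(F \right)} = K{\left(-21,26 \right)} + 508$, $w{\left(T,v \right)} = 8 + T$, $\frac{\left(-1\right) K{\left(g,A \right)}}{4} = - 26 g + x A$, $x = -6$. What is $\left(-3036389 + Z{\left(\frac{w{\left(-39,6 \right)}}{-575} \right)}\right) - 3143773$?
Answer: $-6181214$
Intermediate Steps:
$K{\left(g,A \right)} = 24 A + 104 g$ ($K{\left(g,A \right)} = - 4 \left(- 26 g - 6 A\right) = 24 A + 104 g$)
$Z{\left(F \right)} = -1052$ ($Z{\left(F \right)} = \left(24 \cdot 26 + 104 \left(-21\right)\right) + 508 = \left(624 - 2184\right) + 508 = -1560 + 508 = -1052$)
$\left(-3036389 + Z{\left(\frac{w{\left(-39,6 \right)}}{-575} \right)}\right) - 3143773 = \left(-3036389 - 1052\right) - 3143773 = -3037441 - 3143773 = -6181214$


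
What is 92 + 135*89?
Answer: 12107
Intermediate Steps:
92 + 135*89 = 92 + 12015 = 12107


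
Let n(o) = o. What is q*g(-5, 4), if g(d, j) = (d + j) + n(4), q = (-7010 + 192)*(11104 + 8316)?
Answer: -397216680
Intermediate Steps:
q = -132405560 (q = -6818*19420 = -132405560)
g(d, j) = 4 + d + j (g(d, j) = (d + j) + 4 = 4 + d + j)
q*g(-5, 4) = -132405560*(4 - 5 + 4) = -132405560*3 = -397216680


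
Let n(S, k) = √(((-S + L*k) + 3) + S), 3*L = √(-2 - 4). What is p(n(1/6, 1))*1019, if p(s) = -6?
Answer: -6114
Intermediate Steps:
L = I*√6/3 (L = √(-2 - 4)/3 = √(-6)/3 = (I*√6)/3 = I*√6/3 ≈ 0.8165*I)
n(S, k) = √(3 + I*k*√6/3) (n(S, k) = √(((-S + (I*√6/3)*k) + 3) + S) = √(((-S + I*k*√6/3) + 3) + S) = √((3 - S + I*k*√6/3) + S) = √(3 + I*k*√6/3))
p(n(1/6, 1))*1019 = -6*1019 = -6114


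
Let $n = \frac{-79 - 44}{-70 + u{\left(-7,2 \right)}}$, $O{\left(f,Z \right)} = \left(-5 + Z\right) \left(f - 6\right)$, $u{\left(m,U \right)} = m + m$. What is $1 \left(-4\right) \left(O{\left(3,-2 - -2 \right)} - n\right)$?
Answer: $- \frac{379}{7} \approx -54.143$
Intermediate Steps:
$u{\left(m,U \right)} = 2 m$
$O{\left(f,Z \right)} = \left(-6 + f\right) \left(-5 + Z\right)$ ($O{\left(f,Z \right)} = \left(-5 + Z\right) \left(-6 + f\right) = \left(-6 + f\right) \left(-5 + Z\right)$)
$n = \frac{41}{28}$ ($n = \frac{-79 - 44}{-70 + 2 \left(-7\right)} = - \frac{123}{-70 - 14} = - \frac{123}{-84} = \left(-123\right) \left(- \frac{1}{84}\right) = \frac{41}{28} \approx 1.4643$)
$1 \left(-4\right) \left(O{\left(3,-2 - -2 \right)} - n\right) = 1 \left(-4\right) \left(\left(30 - 6 \left(-2 - -2\right) - 15 + \left(-2 - -2\right) 3\right) - \frac{41}{28}\right) = - 4 \left(\left(30 - 6 \left(-2 + 2\right) - 15 + \left(-2 + 2\right) 3\right) - \frac{41}{28}\right) = - 4 \left(\left(30 - 0 - 15 + 0 \cdot 3\right) - \frac{41}{28}\right) = - 4 \left(\left(30 + 0 - 15 + 0\right) - \frac{41}{28}\right) = - 4 \left(15 - \frac{41}{28}\right) = \left(-4\right) \frac{379}{28} = - \frac{379}{7}$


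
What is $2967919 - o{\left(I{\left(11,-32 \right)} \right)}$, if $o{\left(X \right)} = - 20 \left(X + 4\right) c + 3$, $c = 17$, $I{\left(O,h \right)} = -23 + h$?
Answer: $2950576$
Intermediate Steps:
$o{\left(X \right)} = -1357 - 340 X$ ($o{\left(X \right)} = - 20 \left(X + 4\right) 17 + 3 = - 20 \left(4 + X\right) 17 + 3 = \left(-80 - 20 X\right) 17 + 3 = \left(-1360 - 340 X\right) + 3 = -1357 - 340 X$)
$2967919 - o{\left(I{\left(11,-32 \right)} \right)} = 2967919 - \left(-1357 - 340 \left(-23 - 32\right)\right) = 2967919 - \left(-1357 - -18700\right) = 2967919 - \left(-1357 + 18700\right) = 2967919 - 17343 = 2950576$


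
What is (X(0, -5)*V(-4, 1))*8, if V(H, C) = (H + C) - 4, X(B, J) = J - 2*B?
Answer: 280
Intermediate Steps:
V(H, C) = -4 + C + H (V(H, C) = (C + H) - 4 = -4 + C + H)
(X(0, -5)*V(-4, 1))*8 = ((-5 - 2*0)*(-4 + 1 - 4))*8 = ((-5 + 0)*(-7))*8 = -5*(-7)*8 = 35*8 = 280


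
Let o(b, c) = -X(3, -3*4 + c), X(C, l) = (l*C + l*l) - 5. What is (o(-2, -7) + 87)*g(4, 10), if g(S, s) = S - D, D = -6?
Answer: -2120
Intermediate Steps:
g(S, s) = 6 + S (g(S, s) = S - 1*(-6) = S + 6 = 6 + S)
X(C, l) = -5 + l² + C*l (X(C, l) = (C*l + l²) - 5 = (l² + C*l) - 5 = -5 + l² + C*l)
o(b, c) = 41 - (-12 + c)² - 3*c (o(b, c) = -(-5 + (-3*4 + c)² + 3*(-3*4 + c)) = -(-5 + (-12 + c)² + 3*(-12 + c)) = -(-5 + (-12 + c)² + (-36 + 3*c)) = -(-41 + (-12 + c)² + 3*c) = 41 - (-12 + c)² - 3*c)
(o(-2, -7) + 87)*g(4, 10) = ((-103 - 1*(-7)² + 21*(-7)) + 87)*(6 + 4) = ((-103 - 1*49 - 147) + 87)*10 = ((-103 - 49 - 147) + 87)*10 = (-299 + 87)*10 = -212*10 = -2120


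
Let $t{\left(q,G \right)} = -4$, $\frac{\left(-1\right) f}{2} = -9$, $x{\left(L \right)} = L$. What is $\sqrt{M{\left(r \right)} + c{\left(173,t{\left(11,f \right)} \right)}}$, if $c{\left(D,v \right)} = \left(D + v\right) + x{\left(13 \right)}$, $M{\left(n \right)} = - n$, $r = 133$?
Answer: $7$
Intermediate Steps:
$f = 18$ ($f = \left(-2\right) \left(-9\right) = 18$)
$c{\left(D,v \right)} = 13 + D + v$ ($c{\left(D,v \right)} = \left(D + v\right) + 13 = 13 + D + v$)
$\sqrt{M{\left(r \right)} + c{\left(173,t{\left(11,f \right)} \right)}} = \sqrt{\left(-1\right) 133 + \left(13 + 173 - 4\right)} = \sqrt{-133 + 182} = \sqrt{49} = 7$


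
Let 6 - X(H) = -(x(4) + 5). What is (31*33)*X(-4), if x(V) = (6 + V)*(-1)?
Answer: 1023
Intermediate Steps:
x(V) = -6 - V
X(H) = 1 (X(H) = 6 - (-1)*((-6 - 1*4) + 5) = 6 - (-1)*((-6 - 4) + 5) = 6 - (-1)*(-10 + 5) = 6 - (-1)*(-5) = 6 - 1*5 = 6 - 5 = 1)
(31*33)*X(-4) = (31*33)*1 = 1023*1 = 1023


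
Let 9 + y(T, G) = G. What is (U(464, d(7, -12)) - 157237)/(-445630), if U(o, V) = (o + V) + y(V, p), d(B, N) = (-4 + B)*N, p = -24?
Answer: 78421/222815 ≈ 0.35196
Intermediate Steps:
y(T, G) = -9 + G
d(B, N) = N*(-4 + B)
U(o, V) = -33 + V + o (U(o, V) = (o + V) + (-9 - 24) = (V + o) - 33 = -33 + V + o)
(U(464, d(7, -12)) - 157237)/(-445630) = ((-33 - 12*(-4 + 7) + 464) - 157237)/(-445630) = ((-33 - 12*3 + 464) - 157237)*(-1/445630) = ((-33 - 36 + 464) - 157237)*(-1/445630) = (395 - 157237)*(-1/445630) = -156842*(-1/445630) = 78421/222815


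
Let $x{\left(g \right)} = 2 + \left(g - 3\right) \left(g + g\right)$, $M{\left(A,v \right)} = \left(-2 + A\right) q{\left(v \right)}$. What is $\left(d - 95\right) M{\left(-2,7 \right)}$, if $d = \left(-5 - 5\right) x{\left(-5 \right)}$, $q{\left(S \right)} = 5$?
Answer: $18300$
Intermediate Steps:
$M{\left(A,v \right)} = -10 + 5 A$ ($M{\left(A,v \right)} = \left(-2 + A\right) 5 = -10 + 5 A$)
$x{\left(g \right)} = 2 + 2 g \left(-3 + g\right)$ ($x{\left(g \right)} = 2 + \left(-3 + g\right) 2 g = 2 + 2 g \left(-3 + g\right)$)
$d = -820$ ($d = \left(-5 - 5\right) \left(2 - -30 + 2 \left(-5\right)^{2}\right) = - 10 \left(2 + 30 + 2 \cdot 25\right) = - 10 \left(2 + 30 + 50\right) = \left(-10\right) 82 = -820$)
$\left(d - 95\right) M{\left(-2,7 \right)} = \left(-820 - 95\right) \left(-10 + 5 \left(-2\right)\right) = - 915 \left(-10 - 10\right) = \left(-915\right) \left(-20\right) = 18300$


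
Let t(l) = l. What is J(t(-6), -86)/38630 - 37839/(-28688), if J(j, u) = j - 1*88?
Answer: 729511949/554108720 ≈ 1.3165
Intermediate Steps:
J(j, u) = -88 + j (J(j, u) = j - 88 = -88 + j)
J(t(-6), -86)/38630 - 37839/(-28688) = (-88 - 6)/38630 - 37839/(-28688) = -94*1/38630 - 37839*(-1/28688) = -47/19315 + 37839/28688 = 729511949/554108720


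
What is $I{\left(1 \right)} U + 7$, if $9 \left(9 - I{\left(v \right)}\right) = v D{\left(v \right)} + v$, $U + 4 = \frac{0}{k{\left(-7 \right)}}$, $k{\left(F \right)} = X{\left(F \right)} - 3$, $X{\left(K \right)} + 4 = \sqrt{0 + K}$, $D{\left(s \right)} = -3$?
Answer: $- \frac{269}{9} \approx -29.889$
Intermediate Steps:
$X{\left(K \right)} = -4 + \sqrt{K}$ ($X{\left(K \right)} = -4 + \sqrt{0 + K} = -4 + \sqrt{K}$)
$k{\left(F \right)} = -7 + \sqrt{F}$ ($k{\left(F \right)} = \left(-4 + \sqrt{F}\right) - 3 = -7 + \sqrt{F}$)
$U = -4$ ($U = -4 + \frac{0}{-7 + \sqrt{-7}} = -4 + \frac{0}{-7 + i \sqrt{7}} = -4 + 0 = -4$)
$I{\left(v \right)} = 9 + \frac{2 v}{9}$ ($I{\left(v \right)} = 9 - \frac{v \left(-3\right) + v}{9} = 9 - \frac{- 3 v + v}{9} = 9 - \frac{\left(-2\right) v}{9} = 9 + \frac{2 v}{9}$)
$I{\left(1 \right)} U + 7 = \left(9 + \frac{2}{9} \cdot 1\right) \left(-4\right) + 7 = \left(9 + \frac{2}{9}\right) \left(-4\right) + 7 = \frac{83}{9} \left(-4\right) + 7 = - \frac{332}{9} + 7 = - \frac{269}{9}$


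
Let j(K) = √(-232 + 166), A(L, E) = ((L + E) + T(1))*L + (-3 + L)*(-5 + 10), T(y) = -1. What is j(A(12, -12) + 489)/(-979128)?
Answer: -I*√66/979128 ≈ -8.2972e-6*I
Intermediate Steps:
A(L, E) = -15 + 5*L + L*(-1 + E + L) (A(L, E) = ((L + E) - 1)*L + (-3 + L)*(-5 + 10) = ((E + L) - 1)*L + (-3 + L)*5 = (-1 + E + L)*L + (-15 + 5*L) = L*(-1 + E + L) + (-15 + 5*L) = -15 + 5*L + L*(-1 + E + L))
j(K) = I*√66 (j(K) = √(-66) = I*√66)
j(A(12, -12) + 489)/(-979128) = (I*√66)/(-979128) = (I*√66)*(-1/979128) = -I*√66/979128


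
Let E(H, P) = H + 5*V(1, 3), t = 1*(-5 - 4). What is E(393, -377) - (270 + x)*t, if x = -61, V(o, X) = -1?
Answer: 2269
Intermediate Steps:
t = -9 (t = 1*(-9) = -9)
E(H, P) = -5 + H (E(H, P) = H + 5*(-1) = H - 5 = -5 + H)
E(393, -377) - (270 + x)*t = (-5 + 393) - (270 - 61)*(-9) = 388 - 209*(-9) = 388 - 1*(-1881) = 388 + 1881 = 2269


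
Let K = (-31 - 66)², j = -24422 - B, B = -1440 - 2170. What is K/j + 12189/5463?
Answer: 67425367/37898652 ≈ 1.7791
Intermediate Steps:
B = -3610
j = -20812 (j = -24422 - 1*(-3610) = -24422 + 3610 = -20812)
K = 9409 (K = (-97)² = 9409)
K/j + 12189/5463 = 9409/(-20812) + 12189/5463 = 9409*(-1/20812) + 12189*(1/5463) = -9409/20812 + 4063/1821 = 67425367/37898652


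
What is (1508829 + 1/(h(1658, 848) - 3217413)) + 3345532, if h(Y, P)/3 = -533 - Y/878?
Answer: 6859934203470116/1413148755 ≈ 4.8544e+6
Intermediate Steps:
h(Y, P) = -1599 - 3*Y/878 (h(Y, P) = 3*(-533 - Y/878) = -1599 - 3*Y/878)
(1508829 + 1/(h(1658, 848) - 3217413)) + 3345532 = (1508829 + 1/((-1599 - 3/878*1658) - 3217413)) + 3345532 = (1508829 + 1/((-1599 - 2487/439) - 3217413)) + 3345532 = (1508829 + 1/(-704448/439 - 3217413)) + 3345532 = (1508829 + 1/(-1413148755/439)) + 3345532 = (1508829 - 439/1413148755) + 3345532 = 2132199822857456/1413148755 + 3345532 = 6859934203470116/1413148755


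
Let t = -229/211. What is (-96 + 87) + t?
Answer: -2128/211 ≈ -10.085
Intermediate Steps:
t = -229/211 (t = -229*1/211 = -229/211 ≈ -1.0853)
(-96 + 87) + t = (-96 + 87) - 229/211 = -9 - 229/211 = -2128/211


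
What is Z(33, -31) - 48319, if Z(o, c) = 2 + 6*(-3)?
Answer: -48335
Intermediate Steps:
Z(o, c) = -16 (Z(o, c) = 2 - 18 = -16)
Z(33, -31) - 48319 = -16 - 48319 = -48335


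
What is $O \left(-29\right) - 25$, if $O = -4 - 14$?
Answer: $497$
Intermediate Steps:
$O = -18$
$O \left(-29\right) - 25 = \left(-18\right) \left(-29\right) - 25 = 522 - 25 = 497$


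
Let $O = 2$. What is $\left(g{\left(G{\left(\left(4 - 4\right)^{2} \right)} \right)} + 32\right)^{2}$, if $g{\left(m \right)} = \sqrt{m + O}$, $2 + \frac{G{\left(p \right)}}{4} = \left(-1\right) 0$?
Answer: $\left(32 + i \sqrt{6}\right)^{2} \approx 1018.0 + 156.77 i$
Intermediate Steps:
$G{\left(p \right)} = -8$ ($G{\left(p \right)} = -8 + 4 \left(\left(-1\right) 0\right) = -8 + 4 \cdot 0 = -8 + 0 = -8$)
$g{\left(m \right)} = \sqrt{2 + m}$ ($g{\left(m \right)} = \sqrt{m + 2} = \sqrt{2 + m}$)
$\left(g{\left(G{\left(\left(4 - 4\right)^{2} \right)} \right)} + 32\right)^{2} = \left(\sqrt{2 - 8} + 32\right)^{2} = \left(\sqrt{-6} + 32\right)^{2} = \left(i \sqrt{6} + 32\right)^{2} = \left(32 + i \sqrt{6}\right)^{2}$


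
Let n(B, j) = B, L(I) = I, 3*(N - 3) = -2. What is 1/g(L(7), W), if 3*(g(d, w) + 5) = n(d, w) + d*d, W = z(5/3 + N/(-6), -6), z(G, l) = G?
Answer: 3/41 ≈ 0.073171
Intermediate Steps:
N = 7/3 (N = 3 + (⅓)*(-2) = 3 - ⅔ = 7/3 ≈ 2.3333)
W = 23/18 (W = 5/3 + (7/3)/(-6) = 5*(⅓) + (7/3)*(-⅙) = 5/3 - 7/18 = 23/18 ≈ 1.2778)
g(d, w) = -5 + d/3 + d²/3 (g(d, w) = -5 + (d + d*d)/3 = -5 + (d + d²)/3 = -5 + (d/3 + d²/3) = -5 + d/3 + d²/3)
1/g(L(7), W) = 1/(-5 + (⅓)*7 + (⅓)*7²) = 1/(-5 + 7/3 + (⅓)*49) = 1/(-5 + 7/3 + 49/3) = 1/(41/3) = 3/41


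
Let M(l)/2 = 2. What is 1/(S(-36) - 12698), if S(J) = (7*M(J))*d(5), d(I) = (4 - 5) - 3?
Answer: -1/12810 ≈ -7.8064e-5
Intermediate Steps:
M(l) = 4 (M(l) = 2*2 = 4)
d(I) = -4 (d(I) = -1 - 3 = -4)
S(J) = -112 (S(J) = (7*4)*(-4) = 28*(-4) = -112)
1/(S(-36) - 12698) = 1/(-112 - 12698) = 1/(-12810) = -1/12810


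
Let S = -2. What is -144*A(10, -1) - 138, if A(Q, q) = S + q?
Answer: 294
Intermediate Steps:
A(Q, q) = -2 + q
-144*A(10, -1) - 138 = -144*(-2 - 1) - 138 = -144*(-3) - 138 = 432 - 138 = 294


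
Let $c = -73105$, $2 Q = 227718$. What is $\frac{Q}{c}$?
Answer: $- \frac{113859}{73105} \approx -1.5575$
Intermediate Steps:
$Q = 113859$ ($Q = \frac{1}{2} \cdot 227718 = 113859$)
$\frac{Q}{c} = \frac{113859}{-73105} = 113859 \left(- \frac{1}{73105}\right) = - \frac{113859}{73105}$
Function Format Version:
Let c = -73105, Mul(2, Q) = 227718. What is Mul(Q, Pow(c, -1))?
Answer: Rational(-113859, 73105) ≈ -1.5575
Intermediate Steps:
Q = 113859 (Q = Mul(Rational(1, 2), 227718) = 113859)
Mul(Q, Pow(c, -1)) = Mul(113859, Pow(-73105, -1)) = Mul(113859, Rational(-1, 73105)) = Rational(-113859, 73105)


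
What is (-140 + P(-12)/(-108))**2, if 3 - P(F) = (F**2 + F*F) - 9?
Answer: 1530169/81 ≈ 18891.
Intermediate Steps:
P(F) = 12 - 2*F**2 (P(F) = 3 - ((F**2 + F*F) - 9) = 3 - ((F**2 + F**2) - 9) = 3 - (2*F**2 - 9) = 3 - (-9 + 2*F**2) = 3 + (9 - 2*F**2) = 12 - 2*F**2)
(-140 + P(-12)/(-108))**2 = (-140 + (12 - 2*(-12)**2)/(-108))**2 = (-140 + (12 - 2*144)*(-1/108))**2 = (-140 + (12 - 288)*(-1/108))**2 = (-140 - 276*(-1/108))**2 = (-140 + 23/9)**2 = (-1237/9)**2 = 1530169/81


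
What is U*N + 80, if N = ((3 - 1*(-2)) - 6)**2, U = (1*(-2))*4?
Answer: 72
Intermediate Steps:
U = -8 (U = -2*4 = -8)
N = 1 (N = ((3 + 2) - 6)**2 = (5 - 6)**2 = (-1)**2 = 1)
U*N + 80 = -8*1 + 80 = -8 + 80 = 72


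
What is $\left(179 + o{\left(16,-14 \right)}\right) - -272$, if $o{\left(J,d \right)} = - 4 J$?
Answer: $387$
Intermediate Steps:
$\left(179 + o{\left(16,-14 \right)}\right) - -272 = \left(179 - 64\right) - -272 = \left(179 - 64\right) + 272 = 115 + 272 = 387$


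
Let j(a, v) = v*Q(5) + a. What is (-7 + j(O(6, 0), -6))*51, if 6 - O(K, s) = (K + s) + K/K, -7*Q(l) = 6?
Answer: -1020/7 ≈ -145.71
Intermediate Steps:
Q(l) = -6/7 (Q(l) = -1/7*6 = -6/7)
O(K, s) = 5 - K - s (O(K, s) = 6 - ((K + s) + K/K) = 6 - ((K + s) + 1) = 6 - (1 + K + s) = 6 + (-1 - K - s) = 5 - K - s)
j(a, v) = a - 6*v/7 (j(a, v) = v*(-6/7) + a = -6*v/7 + a = a - 6*v/7)
(-7 + j(O(6, 0), -6))*51 = (-7 + ((5 - 1*6 - 1*0) - 6/7*(-6)))*51 = (-7 + ((5 - 6 + 0) + 36/7))*51 = (-7 + (-1 + 36/7))*51 = (-7 + 29/7)*51 = -20/7*51 = -1020/7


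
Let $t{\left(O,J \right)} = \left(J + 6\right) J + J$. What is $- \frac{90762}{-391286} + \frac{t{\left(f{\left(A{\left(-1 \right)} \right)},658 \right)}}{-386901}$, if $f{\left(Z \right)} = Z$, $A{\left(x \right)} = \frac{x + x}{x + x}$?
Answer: $- \frac{9721364747}{10813496049} \approx -0.899$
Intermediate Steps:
$A{\left(x \right)} = 1$ ($A{\left(x \right)} = \frac{2 x}{2 x} = 2 x \frac{1}{2 x} = 1$)
$t{\left(O,J \right)} = J + J \left(6 + J\right)$ ($t{\left(O,J \right)} = \left(6 + J\right) J + J = J \left(6 + J\right) + J = J + J \left(6 + J\right)$)
$- \frac{90762}{-391286} + \frac{t{\left(f{\left(A{\left(-1 \right)} \right)},658 \right)}}{-386901} = - \frac{90762}{-391286} + \frac{658 \left(7 + 658\right)}{-386901} = \left(-90762\right) \left(- \frac{1}{391286}\right) + 658 \cdot 665 \left(- \frac{1}{386901}\right) = \frac{6483}{27949} + 437570 \left(- \frac{1}{386901}\right) = \frac{6483}{27949} - \frac{437570}{386901} = - \frac{9721364747}{10813496049}$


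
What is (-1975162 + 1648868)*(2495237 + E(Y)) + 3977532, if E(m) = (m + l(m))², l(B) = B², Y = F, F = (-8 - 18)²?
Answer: -68341576222600722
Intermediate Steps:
F = 676 (F = (-26)² = 676)
Y = 676
E(m) = (m + m²)²
(-1975162 + 1648868)*(2495237 + E(Y)) + 3977532 = (-1975162 + 1648868)*(2495237 + 676²*(1 + 676)²) + 3977532 = -326294*(2495237 + 456976*677²) + 3977532 = -326294*(2495237 + 456976*458329) + 3977532 = -326294*(2495237 + 209445353104) + 3977532 = -326294*209447848341 + 3977532 = -68341576226578254 + 3977532 = -68341576222600722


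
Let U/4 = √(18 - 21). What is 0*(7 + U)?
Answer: 0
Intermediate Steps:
U = 4*I*√3 (U = 4*√(18 - 21) = 4*√(-3) = 4*(I*√3) = 4*I*√3 ≈ 6.9282*I)
0*(7 + U) = 0*(7 + 4*I*√3) = 0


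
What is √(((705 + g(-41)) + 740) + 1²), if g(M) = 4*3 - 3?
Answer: √1455 ≈ 38.144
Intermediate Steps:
g(M) = 9 (g(M) = 12 - 3 = 9)
√(((705 + g(-41)) + 740) + 1²) = √(((705 + 9) + 740) + 1²) = √((714 + 740) + 1) = √(1454 + 1) = √1455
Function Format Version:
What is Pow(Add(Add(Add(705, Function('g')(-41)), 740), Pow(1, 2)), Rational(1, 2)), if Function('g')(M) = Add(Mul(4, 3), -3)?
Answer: Pow(1455, Rational(1, 2)) ≈ 38.144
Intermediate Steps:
Function('g')(M) = 9 (Function('g')(M) = Add(12, -3) = 9)
Pow(Add(Add(Add(705, Function('g')(-41)), 740), Pow(1, 2)), Rational(1, 2)) = Pow(Add(Add(Add(705, 9), 740), Pow(1, 2)), Rational(1, 2)) = Pow(Add(Add(714, 740), 1), Rational(1, 2)) = Pow(Add(1454, 1), Rational(1, 2)) = Pow(1455, Rational(1, 2))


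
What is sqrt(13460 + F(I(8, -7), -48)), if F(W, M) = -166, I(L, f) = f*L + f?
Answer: 17*sqrt(46) ≈ 115.30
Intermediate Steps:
I(L, f) = f + L*f (I(L, f) = L*f + f = f + L*f)
sqrt(13460 + F(I(8, -7), -48)) = sqrt(13460 - 166) = sqrt(13294) = 17*sqrt(46)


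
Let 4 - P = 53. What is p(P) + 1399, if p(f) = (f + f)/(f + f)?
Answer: 1400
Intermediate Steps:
P = -49 (P = 4 - 1*53 = 4 - 53 = -49)
p(f) = 1 (p(f) = (2*f)/((2*f)) = (2*f)*(1/(2*f)) = 1)
p(P) + 1399 = 1 + 1399 = 1400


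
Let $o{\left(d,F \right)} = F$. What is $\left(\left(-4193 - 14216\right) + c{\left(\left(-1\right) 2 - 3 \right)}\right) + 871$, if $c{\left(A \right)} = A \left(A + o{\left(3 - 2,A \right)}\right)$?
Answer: $-17488$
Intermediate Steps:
$c{\left(A \right)} = 2 A^{2}$ ($c{\left(A \right)} = A \left(A + A\right) = A 2 A = 2 A^{2}$)
$\left(\left(-4193 - 14216\right) + c{\left(\left(-1\right) 2 - 3 \right)}\right) + 871 = \left(\left(-4193 - 14216\right) + 2 \left(\left(-1\right) 2 - 3\right)^{2}\right) + 871 = \left(-18409 + 2 \left(-2 - 3\right)^{2}\right) + 871 = \left(-18409 + 2 \left(-5\right)^{2}\right) + 871 = \left(-18409 + 2 \cdot 25\right) + 871 = \left(-18409 + 50\right) + 871 = -18359 + 871 = -17488$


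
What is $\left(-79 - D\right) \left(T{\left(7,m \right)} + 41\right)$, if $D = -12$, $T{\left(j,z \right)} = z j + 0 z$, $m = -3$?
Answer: $-1340$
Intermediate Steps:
$T{\left(j,z \right)} = j z$ ($T{\left(j,z \right)} = j z + 0 = j z$)
$\left(-79 - D\right) \left(T{\left(7,m \right)} + 41\right) = \left(-79 - -12\right) \left(7 \left(-3\right) + 41\right) = \left(-79 + 12\right) \left(-21 + 41\right) = \left(-67\right) 20 = -1340$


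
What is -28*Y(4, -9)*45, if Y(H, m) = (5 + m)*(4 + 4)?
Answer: 40320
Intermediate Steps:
Y(H, m) = 40 + 8*m (Y(H, m) = (5 + m)*8 = 40 + 8*m)
-28*Y(4, -9)*45 = -28*(40 + 8*(-9))*45 = -28*(40 - 72)*45 = -28*(-32)*45 = 896*45 = 40320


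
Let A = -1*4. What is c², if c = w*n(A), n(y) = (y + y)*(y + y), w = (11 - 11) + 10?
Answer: 409600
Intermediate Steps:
A = -4
w = 10 (w = 0 + 10 = 10)
n(y) = 4*y² (n(y) = (2*y)*(2*y) = 4*y²)
c = 640 (c = 10*(4*(-4)²) = 10*(4*16) = 10*64 = 640)
c² = 640² = 409600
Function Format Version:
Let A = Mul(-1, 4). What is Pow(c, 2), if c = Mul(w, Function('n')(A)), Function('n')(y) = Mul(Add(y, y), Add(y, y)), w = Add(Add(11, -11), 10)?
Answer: 409600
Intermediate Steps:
A = -4
w = 10 (w = Add(0, 10) = 10)
Function('n')(y) = Mul(4, Pow(y, 2)) (Function('n')(y) = Mul(Mul(2, y), Mul(2, y)) = Mul(4, Pow(y, 2)))
c = 640 (c = Mul(10, Mul(4, Pow(-4, 2))) = Mul(10, Mul(4, 16)) = Mul(10, 64) = 640)
Pow(c, 2) = Pow(640, 2) = 409600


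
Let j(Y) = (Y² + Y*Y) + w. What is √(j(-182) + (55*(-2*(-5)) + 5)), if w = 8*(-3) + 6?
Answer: 19*√185 ≈ 258.43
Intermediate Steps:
w = -18 (w = -24 + 6 = -18)
j(Y) = -18 + 2*Y² (j(Y) = (Y² + Y*Y) - 18 = (Y² + Y²) - 18 = 2*Y² - 18 = -18 + 2*Y²)
√(j(-182) + (55*(-2*(-5)) + 5)) = √((-18 + 2*(-182)²) + (55*(-2*(-5)) + 5)) = √((-18 + 2*33124) + (55*10 + 5)) = √((-18 + 66248) + (550 + 5)) = √(66230 + 555) = √66785 = 19*√185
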